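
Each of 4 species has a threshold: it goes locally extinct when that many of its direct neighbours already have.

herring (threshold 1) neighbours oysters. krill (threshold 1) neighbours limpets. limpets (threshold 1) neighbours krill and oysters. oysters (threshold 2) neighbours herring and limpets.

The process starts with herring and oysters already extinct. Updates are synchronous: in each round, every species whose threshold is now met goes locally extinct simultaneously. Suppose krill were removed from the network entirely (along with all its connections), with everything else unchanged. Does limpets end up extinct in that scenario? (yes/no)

yes

With krill removed:
Round 1 — herring, oysters go locally extinct (initial).
Round 2 — checking thresholds:
  limpets: 1 of 1 neighbours ≥ 1, goes locally extinct.
Round 3 — no new extinctions; cascade stops.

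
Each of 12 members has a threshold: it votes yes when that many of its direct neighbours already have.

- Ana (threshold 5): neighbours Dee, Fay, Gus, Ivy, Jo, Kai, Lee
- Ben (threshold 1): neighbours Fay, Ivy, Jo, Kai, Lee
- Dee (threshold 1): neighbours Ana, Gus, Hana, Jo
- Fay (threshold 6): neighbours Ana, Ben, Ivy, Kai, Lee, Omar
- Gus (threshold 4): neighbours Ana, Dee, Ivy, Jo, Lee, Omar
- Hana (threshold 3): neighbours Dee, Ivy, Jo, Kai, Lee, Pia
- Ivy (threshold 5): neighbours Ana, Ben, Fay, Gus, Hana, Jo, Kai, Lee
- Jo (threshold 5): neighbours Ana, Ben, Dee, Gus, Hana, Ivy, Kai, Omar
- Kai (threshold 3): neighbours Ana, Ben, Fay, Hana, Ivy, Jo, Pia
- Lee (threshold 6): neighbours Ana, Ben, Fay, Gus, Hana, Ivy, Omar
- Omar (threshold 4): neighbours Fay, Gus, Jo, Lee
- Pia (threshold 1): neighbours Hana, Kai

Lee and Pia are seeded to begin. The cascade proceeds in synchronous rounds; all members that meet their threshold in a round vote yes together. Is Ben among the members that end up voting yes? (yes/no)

Round 1 — Lee, Pia vote yes (initial).
Round 2 — checking thresholds:
  Ana: 1 of 7 neighbours < 5, holds.
  Ben: 1 of 5 neighbours ≥ 1, votes yes.
  Fay: 1 of 6 neighbours < 6, holds.
  Gus: 1 of 6 neighbours < 4, holds.
  Hana: 2 of 6 neighbours < 3, holds.
  Ivy: 1 of 8 neighbours < 5, holds.
  Kai: 1 of 7 neighbours < 3, holds.
  Omar: 1 of 4 neighbours < 4, holds.
Round 3 — no new yes votes; cascade stops.

yes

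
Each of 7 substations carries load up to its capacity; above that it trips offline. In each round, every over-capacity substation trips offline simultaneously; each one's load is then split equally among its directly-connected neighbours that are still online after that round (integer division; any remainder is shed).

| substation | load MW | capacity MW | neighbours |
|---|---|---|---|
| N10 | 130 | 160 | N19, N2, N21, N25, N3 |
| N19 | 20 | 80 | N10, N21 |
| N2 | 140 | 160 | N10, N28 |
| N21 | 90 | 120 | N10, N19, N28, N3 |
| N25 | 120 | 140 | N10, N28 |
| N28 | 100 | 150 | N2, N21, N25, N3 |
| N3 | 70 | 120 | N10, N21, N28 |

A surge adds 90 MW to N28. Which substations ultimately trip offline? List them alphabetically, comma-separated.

Round 1 — N28 at 190 > 150. N28 trips offline.
  N28 sheds 190 MW to N2, N21, N25, N3: 47 each (2 lost).
    N2: 140+47 = 187 > 160
    N21: 90+47 = 137 > 120
    N25: 120+47 = 167 > 140
    N3: 70+47 = 117 ≤ 120
Round 2 — N2, N21, N25 trip offline.
  N2 sheds 187 MW to N10: 187 each.
    N10: 130+187 = 317 > 160
  N21 sheds 137 MW to N10, N19, N3: 45 each (2 lost).
    N10: 317+45 = 362 > 160
    N19: 20+45 = 65 ≤ 80
    N3: 117+45 = 162 > 120
  N25 sheds 167 MW to N10: 167 each.
    N10: 362+167 = 529 > 160
Round 3 — N10, N3 trip offline.
  N10 sheds 529 MW to N19: 529 each.
    N19: 65+529 = 594 > 80
  N3 sheds 162 MW: no online neighbours, lost.
Round 4 — N19 trips offline.
  N19 sheds 594 MW: no online neighbours, lost.
No further trips.

N10, N19, N2, N21, N25, N28, N3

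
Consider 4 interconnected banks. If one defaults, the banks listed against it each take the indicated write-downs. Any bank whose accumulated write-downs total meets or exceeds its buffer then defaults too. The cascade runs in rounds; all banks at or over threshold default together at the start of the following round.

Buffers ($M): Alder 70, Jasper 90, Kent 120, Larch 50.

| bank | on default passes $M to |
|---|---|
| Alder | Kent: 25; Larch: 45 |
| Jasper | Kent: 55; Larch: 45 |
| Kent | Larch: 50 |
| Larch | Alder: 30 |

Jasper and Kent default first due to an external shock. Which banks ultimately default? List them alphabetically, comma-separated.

Round 1 — Jasper, Kent default (initial).
  Larch: +45+50 → 95 ≥ 50
Round 2 — Larch defaults.
  Alder: +30 → 30 < 70
No further defaults.

Jasper, Kent, Larch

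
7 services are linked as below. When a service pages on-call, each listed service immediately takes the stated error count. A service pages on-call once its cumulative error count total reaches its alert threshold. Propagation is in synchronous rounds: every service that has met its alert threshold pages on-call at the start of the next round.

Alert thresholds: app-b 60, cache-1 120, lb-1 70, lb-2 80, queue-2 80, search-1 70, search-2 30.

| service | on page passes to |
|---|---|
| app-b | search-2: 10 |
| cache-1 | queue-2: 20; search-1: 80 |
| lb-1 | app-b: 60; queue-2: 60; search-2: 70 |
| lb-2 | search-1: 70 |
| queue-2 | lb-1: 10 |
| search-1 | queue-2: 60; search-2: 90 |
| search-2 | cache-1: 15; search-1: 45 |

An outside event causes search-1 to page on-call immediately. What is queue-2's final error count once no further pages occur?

60

Round 1 — search-1 pages on-call (initial).
  queue-2: +60 → 60 < 80
  search-2: +90 → 90 ≥ 30
Round 2 — search-2 pages on-call.
  cache-1: +15 → 15 < 120
No further pages.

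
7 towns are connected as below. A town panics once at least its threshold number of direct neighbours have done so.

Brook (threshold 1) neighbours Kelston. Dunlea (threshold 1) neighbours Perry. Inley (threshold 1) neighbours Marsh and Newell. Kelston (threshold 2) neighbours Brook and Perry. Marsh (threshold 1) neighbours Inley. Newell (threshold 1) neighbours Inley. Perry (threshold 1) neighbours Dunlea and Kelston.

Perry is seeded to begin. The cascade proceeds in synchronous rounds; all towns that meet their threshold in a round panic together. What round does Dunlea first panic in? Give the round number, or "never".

2

Round 1 — Perry panics (initial).
Round 2 — checking thresholds:
  Dunlea: 1 of 1 neighbours ≥ 1, panics.
  Kelston: 1 of 2 neighbours < 2, holds.
Round 3 — no new panics; cascade stops.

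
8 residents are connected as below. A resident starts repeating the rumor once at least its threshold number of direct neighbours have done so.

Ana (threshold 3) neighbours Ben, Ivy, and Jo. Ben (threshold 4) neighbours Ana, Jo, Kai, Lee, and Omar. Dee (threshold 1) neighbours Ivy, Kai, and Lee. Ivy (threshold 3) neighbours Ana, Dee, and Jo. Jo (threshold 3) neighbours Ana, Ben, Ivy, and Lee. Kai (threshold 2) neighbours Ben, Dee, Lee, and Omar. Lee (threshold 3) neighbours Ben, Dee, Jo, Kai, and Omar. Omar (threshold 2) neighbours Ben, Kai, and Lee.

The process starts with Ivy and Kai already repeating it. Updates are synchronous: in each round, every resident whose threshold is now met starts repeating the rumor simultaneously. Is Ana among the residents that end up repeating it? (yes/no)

Round 1 — Ivy, Kai start repeating the rumor (initial).
Round 2 — checking thresholds:
  Ana: 1 of 3 neighbours < 3, not yet.
  Ben: 1 of 5 neighbours < 4, not yet.
  Dee: 2 of 3 neighbours ≥ 1, starts repeating the rumor.
  Jo: 1 of 4 neighbours < 3, not yet.
  Lee: 1 of 5 neighbours < 3, not yet.
  Omar: 1 of 3 neighbours < 2, not yet.
Round 3 — no new spreads; cascade stops.

no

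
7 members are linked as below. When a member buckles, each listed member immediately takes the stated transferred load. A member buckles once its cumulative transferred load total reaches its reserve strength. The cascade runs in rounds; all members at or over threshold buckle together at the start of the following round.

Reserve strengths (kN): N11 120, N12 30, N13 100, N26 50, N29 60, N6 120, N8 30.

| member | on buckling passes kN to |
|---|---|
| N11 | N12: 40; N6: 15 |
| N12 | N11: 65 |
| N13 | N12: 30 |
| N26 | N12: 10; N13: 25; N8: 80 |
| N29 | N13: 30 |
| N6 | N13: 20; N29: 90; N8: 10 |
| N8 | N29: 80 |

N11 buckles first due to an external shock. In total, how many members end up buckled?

Round 1 — N11 buckles (initial).
  N12: +40 → 40 ≥ 30
  N6: +15 → 15 < 120
Round 2 — N12 buckles.
No further bucklings.

2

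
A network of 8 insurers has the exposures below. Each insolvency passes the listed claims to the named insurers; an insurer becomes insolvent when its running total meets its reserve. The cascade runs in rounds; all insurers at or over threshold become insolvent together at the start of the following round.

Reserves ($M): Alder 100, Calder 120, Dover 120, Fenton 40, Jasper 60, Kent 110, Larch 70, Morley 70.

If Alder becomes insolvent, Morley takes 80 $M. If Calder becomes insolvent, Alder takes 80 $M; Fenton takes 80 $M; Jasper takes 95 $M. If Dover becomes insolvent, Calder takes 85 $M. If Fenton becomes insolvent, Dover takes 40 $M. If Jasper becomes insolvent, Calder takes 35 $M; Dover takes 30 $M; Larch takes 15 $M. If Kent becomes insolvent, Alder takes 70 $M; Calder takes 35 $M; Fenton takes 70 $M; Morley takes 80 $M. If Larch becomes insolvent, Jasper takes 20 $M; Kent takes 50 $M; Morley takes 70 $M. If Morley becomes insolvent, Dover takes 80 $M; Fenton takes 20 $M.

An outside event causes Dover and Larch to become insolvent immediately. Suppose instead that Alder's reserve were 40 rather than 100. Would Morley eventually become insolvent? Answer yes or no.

yes

With Alder's reserve at 40:
Round 1 — Dover, Larch become insolvent (initial).
  Calder: +85 → 85 < 120
  Jasper: +20 → 20 < 60
  Kent: +50 → 50 < 110
  Morley: +70 → 70 ≥ 70
Round 2 — Morley becomes insolvent.
  Fenton: +20 → 20 < 40
No further insolvencies.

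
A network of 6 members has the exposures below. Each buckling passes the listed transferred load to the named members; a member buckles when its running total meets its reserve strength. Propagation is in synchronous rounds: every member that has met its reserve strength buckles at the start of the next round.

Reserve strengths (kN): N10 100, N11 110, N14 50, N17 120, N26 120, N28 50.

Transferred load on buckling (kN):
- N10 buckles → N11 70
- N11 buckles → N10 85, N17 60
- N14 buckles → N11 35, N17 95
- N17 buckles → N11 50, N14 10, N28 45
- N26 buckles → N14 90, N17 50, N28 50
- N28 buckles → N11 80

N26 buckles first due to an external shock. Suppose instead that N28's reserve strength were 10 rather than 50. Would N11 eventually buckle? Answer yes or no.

With N28's reserve strength at 10:
Round 1 — N26 buckles (initial).
  N14: +90 → 90 ≥ 50
  N17: +50 → 50 < 120
  N28: +50 → 50 ≥ 10
Round 2 — N14, N28 buckle.
  N11: +35+80 → 115 ≥ 110
  N17: +95 → 145 ≥ 120
Round 3 — N11, N17 buckle.
  N10: +85 → 85 < 100
No further bucklings.

yes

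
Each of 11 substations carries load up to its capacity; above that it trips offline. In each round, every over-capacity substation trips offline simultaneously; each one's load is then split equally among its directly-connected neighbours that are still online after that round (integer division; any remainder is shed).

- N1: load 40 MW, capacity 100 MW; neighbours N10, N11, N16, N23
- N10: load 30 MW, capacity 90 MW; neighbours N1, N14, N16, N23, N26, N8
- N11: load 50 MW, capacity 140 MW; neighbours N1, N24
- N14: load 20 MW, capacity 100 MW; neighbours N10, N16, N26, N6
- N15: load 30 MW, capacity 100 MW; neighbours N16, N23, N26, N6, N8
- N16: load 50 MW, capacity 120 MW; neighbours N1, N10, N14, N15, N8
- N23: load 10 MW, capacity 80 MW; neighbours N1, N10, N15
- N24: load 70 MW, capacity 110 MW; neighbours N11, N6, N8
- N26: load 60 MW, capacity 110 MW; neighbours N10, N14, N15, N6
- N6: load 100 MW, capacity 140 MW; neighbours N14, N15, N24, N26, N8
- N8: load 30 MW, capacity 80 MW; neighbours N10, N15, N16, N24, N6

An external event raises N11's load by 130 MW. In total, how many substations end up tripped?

Round 1 — N11 at 180 > 140. N11 trips offline.
  N11 sheds 180 MW to N1, N24: 90 each.
    N1: 40+90 = 130 > 100
    N24: 70+90 = 160 > 110
Round 2 — N1, N24 trip offline.
  N1 sheds 130 MW to N10, N16, N23: 43 each (1 lost).
    N10: 30+43 = 73 ≤ 90
    N16: 50+43 = 93 ≤ 120
    N23: 10+43 = 53 ≤ 80
  N24 sheds 160 MW to N6, N8: 80 each.
    N6: 100+80 = 180 > 140
    N8: 30+80 = 110 > 80
Round 3 — N6, N8 trip offline.
  N6 sheds 180 MW to N14, N15, N26: 60 each.
    N14: 20+60 = 80 ≤ 100
    N15: 30+60 = 90 ≤ 100
    N26: 60+60 = 120 > 110
  N8 sheds 110 MW to N10, N15, N16: 36 each (2 lost).
    N10: 73+36 = 109 > 90
    N15: 90+36 = 126 > 100
    N16: 93+36 = 129 > 120
Round 4 — N10, N15, N16, N26 trip offline.
  N10 sheds 109 MW to N14, N23: 54 each (1 lost).
    N14: 80+54 = 134 > 100
    N23: 53+54 = 107 > 80
  N15 sheds 126 MW to N23: 126 each.
    N23: 107+126 = 233 > 80
  N16 sheds 129 MW to N14: 129 each.
    N14: 134+129 = 263 > 100
  N26 sheds 120 MW to N14: 120 each.
    N14: 263+120 = 383 > 100
Round 5 — N14, N23 trip offline.
  N14 sheds 383 MW: no online neighbours, lost.
  N23 sheds 233 MW: no online neighbours, lost.
No further trips.

11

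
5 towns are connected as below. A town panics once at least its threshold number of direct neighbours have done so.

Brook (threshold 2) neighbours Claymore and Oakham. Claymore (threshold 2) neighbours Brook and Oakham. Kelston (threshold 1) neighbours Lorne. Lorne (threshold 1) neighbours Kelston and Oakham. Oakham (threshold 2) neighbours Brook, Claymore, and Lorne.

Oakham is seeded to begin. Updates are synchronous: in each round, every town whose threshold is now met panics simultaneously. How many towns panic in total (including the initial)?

3

Round 1 — Oakham panics (initial).
Round 2 — checking thresholds:
  Brook: 1 of 2 neighbours < 2, holds.
  Claymore: 1 of 2 neighbours < 2, holds.
  Lorne: 1 of 2 neighbours ≥ 1, panics.
Round 3 — checking thresholds:
  Brook: 1 of 2 neighbours < 2, holds.
  Claymore: 1 of 2 neighbours < 2, holds.
  Kelston: 1 of 1 neighbours ≥ 1, panics.
Round 4 — no new panics; cascade stops.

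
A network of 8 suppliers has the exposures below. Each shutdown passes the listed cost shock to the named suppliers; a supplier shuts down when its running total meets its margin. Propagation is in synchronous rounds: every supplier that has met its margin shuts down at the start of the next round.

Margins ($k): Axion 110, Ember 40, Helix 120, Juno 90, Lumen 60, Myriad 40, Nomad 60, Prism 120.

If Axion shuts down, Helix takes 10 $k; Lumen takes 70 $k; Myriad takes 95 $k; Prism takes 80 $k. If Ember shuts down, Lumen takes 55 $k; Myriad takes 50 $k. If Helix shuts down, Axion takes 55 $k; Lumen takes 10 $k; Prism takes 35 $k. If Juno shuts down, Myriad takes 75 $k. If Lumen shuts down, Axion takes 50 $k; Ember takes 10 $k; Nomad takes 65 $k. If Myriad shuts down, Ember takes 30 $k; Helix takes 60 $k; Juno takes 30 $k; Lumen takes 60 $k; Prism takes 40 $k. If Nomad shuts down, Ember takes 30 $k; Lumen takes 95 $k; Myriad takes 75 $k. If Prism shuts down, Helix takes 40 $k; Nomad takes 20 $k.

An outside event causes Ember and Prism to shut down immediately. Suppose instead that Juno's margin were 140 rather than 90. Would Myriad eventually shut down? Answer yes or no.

With Juno's margin at 140:
Round 1 — Ember, Prism shut down (initial).
  Helix: +40 → 40 < 120
  Lumen: +55 → 55 < 60
  Myriad: +50 → 50 ≥ 40
  Nomad: +20 → 20 < 60
Round 2 — Myriad shuts down.
  Helix: +60 → 100 < 120
  Juno: +30 → 30 < 140
  Lumen: +60 → 115 ≥ 60
Round 3 — Lumen shuts down.
  Axion: +50 → 50 < 110
  Nomad: +65 → 85 ≥ 60
Round 4 — Nomad shuts down.
No further shutdowns.

yes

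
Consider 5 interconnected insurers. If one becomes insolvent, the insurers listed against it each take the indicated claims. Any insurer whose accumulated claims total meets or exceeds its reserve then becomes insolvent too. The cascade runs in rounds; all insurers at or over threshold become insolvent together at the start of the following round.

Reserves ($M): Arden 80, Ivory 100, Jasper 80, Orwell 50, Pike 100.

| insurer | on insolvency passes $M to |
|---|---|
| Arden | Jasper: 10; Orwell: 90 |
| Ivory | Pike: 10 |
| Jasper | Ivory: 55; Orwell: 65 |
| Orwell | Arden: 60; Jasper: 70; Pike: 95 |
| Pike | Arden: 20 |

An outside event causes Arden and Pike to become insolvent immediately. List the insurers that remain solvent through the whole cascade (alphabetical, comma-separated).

Round 1 — Arden, Pike become insolvent (initial).
  Jasper: +10 → 10 < 80
  Orwell: +90 → 90 ≥ 50
Round 2 — Orwell becomes insolvent.
  Jasper: +70 → 80 ≥ 80
Round 3 — Jasper becomes insolvent.
  Ivory: +55 → 55 < 100
No further insolvencies.

Ivory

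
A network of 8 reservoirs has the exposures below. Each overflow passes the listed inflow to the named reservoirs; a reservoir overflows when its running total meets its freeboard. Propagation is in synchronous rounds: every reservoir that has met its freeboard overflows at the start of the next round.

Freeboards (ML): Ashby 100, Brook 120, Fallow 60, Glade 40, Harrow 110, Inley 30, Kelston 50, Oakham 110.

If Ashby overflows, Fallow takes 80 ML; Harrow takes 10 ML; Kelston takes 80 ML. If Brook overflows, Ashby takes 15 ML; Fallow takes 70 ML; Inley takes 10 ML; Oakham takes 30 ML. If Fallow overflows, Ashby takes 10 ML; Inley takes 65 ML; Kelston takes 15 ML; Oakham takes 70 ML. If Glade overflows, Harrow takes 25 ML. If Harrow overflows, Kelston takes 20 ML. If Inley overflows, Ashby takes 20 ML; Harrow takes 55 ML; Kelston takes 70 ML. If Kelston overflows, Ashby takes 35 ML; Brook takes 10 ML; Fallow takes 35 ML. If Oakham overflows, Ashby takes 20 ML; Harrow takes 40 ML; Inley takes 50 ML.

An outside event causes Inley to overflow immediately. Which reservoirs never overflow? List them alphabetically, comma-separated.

Ashby, Brook, Fallow, Glade, Harrow, Oakham

Round 1 — Inley overflows (initial).
  Ashby: +20 → 20 < 100
  Harrow: +55 → 55 < 110
  Kelston: +70 → 70 ≥ 50
Round 2 — Kelston overflows.
  Ashby: +35 → 55 < 100
  Brook: +10 → 10 < 120
  Fallow: +35 → 35 < 60
No further overflows.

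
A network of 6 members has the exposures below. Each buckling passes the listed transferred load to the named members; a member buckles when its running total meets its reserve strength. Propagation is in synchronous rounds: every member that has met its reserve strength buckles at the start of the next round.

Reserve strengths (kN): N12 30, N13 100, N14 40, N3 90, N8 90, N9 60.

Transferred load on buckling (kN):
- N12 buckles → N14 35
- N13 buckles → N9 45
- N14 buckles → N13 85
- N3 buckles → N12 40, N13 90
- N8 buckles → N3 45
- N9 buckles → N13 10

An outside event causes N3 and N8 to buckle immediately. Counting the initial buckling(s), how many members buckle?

3

Round 1 — N3, N8 buckle (initial).
  N12: +40 → 40 ≥ 30
  N13: +90 → 90 < 100
Round 2 — N12 buckles.
  N14: +35 → 35 < 40
No further bucklings.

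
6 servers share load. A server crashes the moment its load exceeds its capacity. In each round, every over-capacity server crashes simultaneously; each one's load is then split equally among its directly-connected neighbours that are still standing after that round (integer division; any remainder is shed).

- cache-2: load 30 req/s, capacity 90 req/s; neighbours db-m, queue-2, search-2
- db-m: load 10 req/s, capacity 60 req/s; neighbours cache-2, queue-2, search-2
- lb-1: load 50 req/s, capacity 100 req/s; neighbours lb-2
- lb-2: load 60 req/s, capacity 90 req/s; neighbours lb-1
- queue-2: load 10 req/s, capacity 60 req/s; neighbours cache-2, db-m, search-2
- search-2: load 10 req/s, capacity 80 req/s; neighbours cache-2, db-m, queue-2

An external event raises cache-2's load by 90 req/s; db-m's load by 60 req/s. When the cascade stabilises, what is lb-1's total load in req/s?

Round 1 — cache-2 at 120 > 90; db-m at 70 > 60. cache-2, db-m crash.
  cache-2 sheds 120 req/s to queue-2, search-2: 60 each.
    queue-2: 10+60 = 70 > 60
    search-2: 10+60 = 70 ≤ 80
  db-m sheds 70 req/s to queue-2, search-2: 35 each.
    queue-2: 70+35 = 105 > 60
    search-2: 70+35 = 105 > 80
Round 2 — queue-2, search-2 crash.
  queue-2 sheds 105 req/s: no online neighbours, lost.
  search-2 sheds 105 req/s: no online neighbours, lost.
No further crashes.

50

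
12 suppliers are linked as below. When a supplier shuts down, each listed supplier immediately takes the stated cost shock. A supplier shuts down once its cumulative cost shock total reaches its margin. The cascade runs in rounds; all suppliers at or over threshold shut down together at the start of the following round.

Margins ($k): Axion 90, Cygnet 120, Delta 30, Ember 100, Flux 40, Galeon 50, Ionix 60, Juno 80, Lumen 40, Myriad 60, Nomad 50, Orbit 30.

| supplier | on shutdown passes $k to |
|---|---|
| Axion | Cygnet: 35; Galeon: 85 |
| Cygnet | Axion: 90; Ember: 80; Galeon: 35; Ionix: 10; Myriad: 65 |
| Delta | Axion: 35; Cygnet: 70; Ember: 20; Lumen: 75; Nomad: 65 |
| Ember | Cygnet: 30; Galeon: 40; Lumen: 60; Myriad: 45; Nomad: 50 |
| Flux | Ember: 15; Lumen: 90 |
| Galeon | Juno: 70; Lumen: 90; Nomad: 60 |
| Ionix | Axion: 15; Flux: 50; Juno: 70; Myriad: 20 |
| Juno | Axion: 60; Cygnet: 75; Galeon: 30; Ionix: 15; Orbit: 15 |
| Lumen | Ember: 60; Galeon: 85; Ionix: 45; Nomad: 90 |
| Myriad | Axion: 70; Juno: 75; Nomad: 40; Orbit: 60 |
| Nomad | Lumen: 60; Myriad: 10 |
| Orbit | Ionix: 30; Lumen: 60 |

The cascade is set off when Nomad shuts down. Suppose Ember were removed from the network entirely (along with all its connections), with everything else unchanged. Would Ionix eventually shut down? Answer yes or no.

With Ember removed:
Round 1 — Nomad shuts down (initial).
  Lumen: +60 → 60 ≥ 40
  Myriad: +10 → 10 < 60
Round 2 — Lumen shuts down.
  Galeon: +85 → 85 ≥ 50
  Ionix: +45 → 45 < 60
Round 3 — Galeon shuts down.
  Juno: +70 → 70 < 80
No further shutdowns.

no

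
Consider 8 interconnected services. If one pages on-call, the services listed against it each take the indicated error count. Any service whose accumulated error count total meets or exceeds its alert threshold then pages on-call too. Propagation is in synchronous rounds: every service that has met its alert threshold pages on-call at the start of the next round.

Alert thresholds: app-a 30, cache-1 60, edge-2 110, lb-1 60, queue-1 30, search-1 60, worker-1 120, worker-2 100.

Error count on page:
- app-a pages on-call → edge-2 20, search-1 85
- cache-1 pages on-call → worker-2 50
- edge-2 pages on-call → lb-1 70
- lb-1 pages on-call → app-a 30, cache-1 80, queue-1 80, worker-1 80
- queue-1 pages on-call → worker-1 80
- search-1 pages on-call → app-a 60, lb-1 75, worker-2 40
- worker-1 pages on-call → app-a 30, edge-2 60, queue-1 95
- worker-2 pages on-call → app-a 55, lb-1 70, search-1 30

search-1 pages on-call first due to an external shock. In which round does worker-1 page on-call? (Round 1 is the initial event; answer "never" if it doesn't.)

4

Round 1 — search-1 pages on-call (initial).
  app-a: +60 → 60 ≥ 30
  lb-1: +75 → 75 ≥ 60
  worker-2: +40 → 40 < 100
Round 2 — app-a, lb-1 page on-call.
  cache-1: +80 → 80 ≥ 60
  edge-2: +20 → 20 < 110
  queue-1: +80 → 80 ≥ 30
  worker-1: +80 → 80 < 120
Round 3 — cache-1, queue-1 page on-call.
  worker-1: +80 → 160 ≥ 120
  worker-2: +50 → 90 < 100
Round 4 — worker-1 pages on-call.
  edge-2: +60 → 80 < 110
No further pages.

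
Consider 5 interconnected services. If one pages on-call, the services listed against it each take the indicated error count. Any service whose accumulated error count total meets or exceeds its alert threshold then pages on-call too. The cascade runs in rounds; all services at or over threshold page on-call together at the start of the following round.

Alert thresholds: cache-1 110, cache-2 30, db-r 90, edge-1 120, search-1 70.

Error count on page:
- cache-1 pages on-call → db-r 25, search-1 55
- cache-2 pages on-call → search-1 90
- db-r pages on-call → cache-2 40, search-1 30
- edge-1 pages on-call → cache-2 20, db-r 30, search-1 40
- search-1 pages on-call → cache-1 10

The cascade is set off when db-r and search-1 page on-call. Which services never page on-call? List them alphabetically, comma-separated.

cache-1, edge-1

Round 1 — db-r, search-1 page on-call (initial).
  cache-1: +10 → 10 < 110
  cache-2: +40 → 40 ≥ 30
Round 2 — cache-2 pages on-call.
No further pages.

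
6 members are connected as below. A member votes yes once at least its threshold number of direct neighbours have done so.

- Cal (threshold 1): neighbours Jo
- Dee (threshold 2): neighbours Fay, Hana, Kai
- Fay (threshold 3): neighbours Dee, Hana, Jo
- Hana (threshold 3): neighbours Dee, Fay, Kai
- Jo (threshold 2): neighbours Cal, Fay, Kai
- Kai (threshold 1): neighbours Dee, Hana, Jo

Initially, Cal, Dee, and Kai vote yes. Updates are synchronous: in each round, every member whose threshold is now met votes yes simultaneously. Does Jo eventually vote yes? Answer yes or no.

Round 1 — Cal, Dee, Kai vote yes (initial).
Round 2 — checking thresholds:
  Fay: 1 of 3 neighbours < 3, not yet.
  Hana: 2 of 3 neighbours < 3, not yet.
  Jo: 2 of 3 neighbours ≥ 2, votes yes.
Round 3 — no new yes votes; cascade stops.

yes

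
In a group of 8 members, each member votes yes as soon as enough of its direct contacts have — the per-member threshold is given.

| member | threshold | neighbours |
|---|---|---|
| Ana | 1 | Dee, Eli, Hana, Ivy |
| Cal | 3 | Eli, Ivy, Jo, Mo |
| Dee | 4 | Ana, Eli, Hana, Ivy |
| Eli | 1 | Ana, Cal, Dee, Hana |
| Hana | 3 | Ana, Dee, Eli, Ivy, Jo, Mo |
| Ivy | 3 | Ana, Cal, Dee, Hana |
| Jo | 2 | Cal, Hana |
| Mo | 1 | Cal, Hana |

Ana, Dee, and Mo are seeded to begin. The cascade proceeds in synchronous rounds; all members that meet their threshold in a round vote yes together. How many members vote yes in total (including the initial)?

Round 1 — Ana, Dee, Mo vote yes (initial).
Round 2 — checking thresholds:
  Cal: 1 of 4 neighbours < 3, not yet.
  Eli: 2 of 4 neighbours ≥ 1, votes yes.
  Hana: 3 of 6 neighbours ≥ 3, votes yes.
  Ivy: 2 of 4 neighbours < 3, not yet.
Round 3 — checking thresholds:
  Cal: 2 of 4 neighbours < 3, not yet.
  Ivy: 3 of 4 neighbours ≥ 3, votes yes.
  Jo: 1 of 2 neighbours < 2, not yet.
Round 4 — checking thresholds:
  Cal: 3 of 4 neighbours ≥ 3, votes yes.
  Jo: 1 of 2 neighbours < 2, not yet.
Round 5 — checking thresholds:
  Jo: 2 of 2 neighbours ≥ 2, votes yes.
Round 6 — no new yes votes; cascade stops.

8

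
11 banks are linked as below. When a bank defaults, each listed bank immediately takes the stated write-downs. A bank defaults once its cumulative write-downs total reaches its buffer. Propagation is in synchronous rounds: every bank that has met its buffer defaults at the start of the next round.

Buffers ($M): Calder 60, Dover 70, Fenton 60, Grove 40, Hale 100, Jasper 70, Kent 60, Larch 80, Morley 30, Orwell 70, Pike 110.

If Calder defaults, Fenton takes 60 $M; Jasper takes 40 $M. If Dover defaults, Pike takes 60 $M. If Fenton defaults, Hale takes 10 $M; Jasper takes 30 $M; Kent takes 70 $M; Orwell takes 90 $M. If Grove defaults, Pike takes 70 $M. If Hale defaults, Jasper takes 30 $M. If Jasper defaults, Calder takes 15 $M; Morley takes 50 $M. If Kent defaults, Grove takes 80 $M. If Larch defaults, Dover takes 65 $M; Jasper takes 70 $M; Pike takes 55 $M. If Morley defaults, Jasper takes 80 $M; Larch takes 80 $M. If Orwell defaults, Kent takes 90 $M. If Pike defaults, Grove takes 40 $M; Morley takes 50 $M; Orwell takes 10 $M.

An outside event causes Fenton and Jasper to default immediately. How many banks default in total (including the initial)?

8

Round 1 — Fenton, Jasper default (initial).
  Calder: +15 → 15 < 60
  Hale: +10 → 10 < 100
  Kent: +70 → 70 ≥ 60
  Morley: +50 → 50 ≥ 30
  Orwell: +90 → 90 ≥ 70
Round 2 — Kent, Morley, Orwell default.
  Grove: +80 → 80 ≥ 40
  Larch: +80 → 80 ≥ 80
Round 3 — Grove, Larch default.
  Dover: +65 → 65 < 70
  Pike: +70+55 → 125 ≥ 110
Round 4 — Pike defaults.
No further defaults.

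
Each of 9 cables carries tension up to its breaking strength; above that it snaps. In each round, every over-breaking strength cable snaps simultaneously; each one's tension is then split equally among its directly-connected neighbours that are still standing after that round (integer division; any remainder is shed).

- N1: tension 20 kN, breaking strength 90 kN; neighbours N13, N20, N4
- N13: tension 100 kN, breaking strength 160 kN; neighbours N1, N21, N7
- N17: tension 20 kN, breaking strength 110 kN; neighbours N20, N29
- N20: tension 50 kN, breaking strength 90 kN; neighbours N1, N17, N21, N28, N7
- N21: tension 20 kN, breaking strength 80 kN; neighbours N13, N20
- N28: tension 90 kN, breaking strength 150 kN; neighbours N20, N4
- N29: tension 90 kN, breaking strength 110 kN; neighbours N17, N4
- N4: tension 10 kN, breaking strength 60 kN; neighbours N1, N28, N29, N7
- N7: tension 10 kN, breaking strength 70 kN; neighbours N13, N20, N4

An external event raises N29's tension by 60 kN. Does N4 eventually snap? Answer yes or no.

Round 1 — N29 at 150 > 110. N29 snaps.
  N29 sheds 150 kN to N17, N4: 75 each.
    N17: 20+75 = 95 ≤ 110
    N4: 10+75 = 85 > 60
Round 2 — N4 snaps.
  N4 sheds 85 kN to N1, N28, N7: 28 each (1 lost).
    N1: 20+28 = 48 ≤ 90
    N28: 90+28 = 118 ≤ 150
    N7: 10+28 = 38 ≤ 70
No further breaks.

yes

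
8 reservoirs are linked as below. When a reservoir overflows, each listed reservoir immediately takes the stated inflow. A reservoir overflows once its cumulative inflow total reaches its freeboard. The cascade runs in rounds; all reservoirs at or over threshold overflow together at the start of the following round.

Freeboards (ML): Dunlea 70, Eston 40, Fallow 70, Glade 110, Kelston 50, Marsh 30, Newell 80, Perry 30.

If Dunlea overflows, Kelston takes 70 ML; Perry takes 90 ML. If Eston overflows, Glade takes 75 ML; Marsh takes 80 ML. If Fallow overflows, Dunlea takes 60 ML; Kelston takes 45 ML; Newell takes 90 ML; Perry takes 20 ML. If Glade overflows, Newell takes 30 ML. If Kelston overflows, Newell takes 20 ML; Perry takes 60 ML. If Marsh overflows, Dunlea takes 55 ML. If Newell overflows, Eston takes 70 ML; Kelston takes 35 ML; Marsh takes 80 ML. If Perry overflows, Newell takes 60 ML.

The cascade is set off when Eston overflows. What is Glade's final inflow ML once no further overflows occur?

Round 1 — Eston overflows (initial).
  Glade: +75 → 75 < 110
  Marsh: +80 → 80 ≥ 30
Round 2 — Marsh overflows.
  Dunlea: +55 → 55 < 70
No further overflows.

75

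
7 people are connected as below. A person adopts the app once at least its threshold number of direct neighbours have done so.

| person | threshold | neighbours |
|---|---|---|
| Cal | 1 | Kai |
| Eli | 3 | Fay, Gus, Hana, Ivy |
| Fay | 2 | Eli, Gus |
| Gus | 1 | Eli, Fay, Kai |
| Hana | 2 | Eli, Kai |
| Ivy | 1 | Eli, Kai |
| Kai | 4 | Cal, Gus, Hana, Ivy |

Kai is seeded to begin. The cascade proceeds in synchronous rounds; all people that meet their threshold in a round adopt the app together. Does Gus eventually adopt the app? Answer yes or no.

Round 1 — Kai adopts the app (initial).
Round 2 — checking thresholds:
  Cal: 1 of 1 neighbours ≥ 1, adopts the app.
  Gus: 1 of 3 neighbours ≥ 1, adopts the app.
  Hana: 1 of 2 neighbours < 2, below threshold.
  Ivy: 1 of 2 neighbours ≥ 1, adopts the app.
Round 3 — no new adoptions; cascade stops.

yes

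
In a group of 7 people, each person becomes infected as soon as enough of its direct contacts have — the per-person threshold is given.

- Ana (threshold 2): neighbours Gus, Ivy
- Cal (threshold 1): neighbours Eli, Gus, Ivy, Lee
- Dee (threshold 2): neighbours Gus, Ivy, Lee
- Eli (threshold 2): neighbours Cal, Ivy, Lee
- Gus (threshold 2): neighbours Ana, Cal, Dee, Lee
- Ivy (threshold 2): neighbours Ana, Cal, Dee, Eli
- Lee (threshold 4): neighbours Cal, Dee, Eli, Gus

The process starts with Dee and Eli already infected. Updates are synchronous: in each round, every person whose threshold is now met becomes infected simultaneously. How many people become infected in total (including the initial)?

7

Round 1 — Dee, Eli become infected (initial).
Round 2 — checking thresholds:
  Cal: 1 of 4 neighbours ≥ 1, becomes infected.
  Gus: 1 of 4 neighbours < 2, holds.
  Ivy: 2 of 4 neighbours ≥ 2, becomes infected.
  Lee: 2 of 4 neighbours < 4, holds.
Round 3 — checking thresholds:
  Ana: 1 of 2 neighbours < 2, holds.
  Gus: 2 of 4 neighbours ≥ 2, becomes infected.
  Lee: 3 of 4 neighbours < 4, holds.
Round 4 — checking thresholds:
  Ana: 2 of 2 neighbours ≥ 2, becomes infected.
  Lee: 4 of 4 neighbours ≥ 4, becomes infected.
Round 5 — no new infections; cascade stops.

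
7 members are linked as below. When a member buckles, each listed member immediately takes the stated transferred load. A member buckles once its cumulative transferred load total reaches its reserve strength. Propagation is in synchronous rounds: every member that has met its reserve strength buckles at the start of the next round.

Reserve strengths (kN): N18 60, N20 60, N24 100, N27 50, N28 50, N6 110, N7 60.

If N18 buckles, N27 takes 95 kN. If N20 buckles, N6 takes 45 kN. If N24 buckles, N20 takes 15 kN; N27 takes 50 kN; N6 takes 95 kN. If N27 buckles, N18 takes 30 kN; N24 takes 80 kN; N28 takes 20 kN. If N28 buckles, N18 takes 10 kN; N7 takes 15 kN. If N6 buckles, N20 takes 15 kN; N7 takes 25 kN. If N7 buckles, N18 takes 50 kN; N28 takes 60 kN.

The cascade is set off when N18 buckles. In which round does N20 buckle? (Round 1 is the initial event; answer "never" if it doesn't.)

never

Round 1 — N18 buckles (initial).
  N27: +95 → 95 ≥ 50
Round 2 — N27 buckles.
  N24: +80 → 80 < 100
  N28: +20 → 20 < 50
No further bucklings.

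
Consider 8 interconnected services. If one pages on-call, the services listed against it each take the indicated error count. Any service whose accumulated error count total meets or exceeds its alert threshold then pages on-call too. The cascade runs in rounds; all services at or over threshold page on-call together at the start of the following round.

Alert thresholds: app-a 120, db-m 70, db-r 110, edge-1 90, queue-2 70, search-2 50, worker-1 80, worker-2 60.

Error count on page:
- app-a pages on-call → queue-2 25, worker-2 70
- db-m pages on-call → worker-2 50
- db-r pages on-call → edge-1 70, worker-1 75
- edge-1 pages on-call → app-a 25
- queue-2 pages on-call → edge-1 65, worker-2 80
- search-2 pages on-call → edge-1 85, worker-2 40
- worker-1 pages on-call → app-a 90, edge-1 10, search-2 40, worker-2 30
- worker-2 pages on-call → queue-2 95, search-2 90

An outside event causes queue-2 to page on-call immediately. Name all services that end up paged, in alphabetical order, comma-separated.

Round 1 — queue-2 pages on-call (initial).
  edge-1: +65 → 65 < 90
  worker-2: +80 → 80 ≥ 60
Round 2 — worker-2 pages on-call.
  search-2: +90 → 90 ≥ 50
Round 3 — search-2 pages on-call.
  edge-1: +85 → 150 ≥ 90
Round 4 — edge-1 pages on-call.
  app-a: +25 → 25 < 120
No further pages.

edge-1, queue-2, search-2, worker-2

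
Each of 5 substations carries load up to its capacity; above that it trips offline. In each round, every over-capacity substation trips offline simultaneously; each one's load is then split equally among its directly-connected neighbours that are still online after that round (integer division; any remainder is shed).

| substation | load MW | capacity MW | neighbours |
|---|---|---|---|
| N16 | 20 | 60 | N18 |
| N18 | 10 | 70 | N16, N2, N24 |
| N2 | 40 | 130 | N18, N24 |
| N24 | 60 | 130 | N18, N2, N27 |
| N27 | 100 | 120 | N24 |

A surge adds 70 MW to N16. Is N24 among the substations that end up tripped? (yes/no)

no

Round 1 — N16 at 90 > 60. N16 trips offline.
  N16 sheds 90 MW to N18: 90 each.
    N18: 10+90 = 100 > 70
Round 2 — N18 trips offline.
  N18 sheds 100 MW to N2, N24: 50 each.
    N2: 40+50 = 90 ≤ 130
    N24: 60+50 = 110 ≤ 130
No further trips.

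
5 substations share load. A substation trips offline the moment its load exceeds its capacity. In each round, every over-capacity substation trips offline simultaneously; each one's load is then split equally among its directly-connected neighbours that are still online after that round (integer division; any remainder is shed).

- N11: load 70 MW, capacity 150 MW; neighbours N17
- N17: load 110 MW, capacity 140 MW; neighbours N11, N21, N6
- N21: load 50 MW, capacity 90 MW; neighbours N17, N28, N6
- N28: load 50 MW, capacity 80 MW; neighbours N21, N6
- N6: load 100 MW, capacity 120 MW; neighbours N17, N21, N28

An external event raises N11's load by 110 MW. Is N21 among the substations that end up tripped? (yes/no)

Round 1 — N11 at 180 > 150. N11 trips offline.
  N11 sheds 180 MW to N17: 180 each.
    N17: 110+180 = 290 > 140
Round 2 — N17 trips offline.
  N17 sheds 290 MW to N21, N6: 145 each.
    N21: 50+145 = 195 > 90
    N6: 100+145 = 245 > 120
Round 3 — N21, N6 trip offline.
  N21 sheds 195 MW to N28: 195 each.
    N28: 50+195 = 245 > 80
  N6 sheds 245 MW to N28: 245 each.
    N28: 245+245 = 490 > 80
Round 4 — N28 trips offline.
  N28 sheds 490 MW: no online neighbours, lost.
No further trips.

yes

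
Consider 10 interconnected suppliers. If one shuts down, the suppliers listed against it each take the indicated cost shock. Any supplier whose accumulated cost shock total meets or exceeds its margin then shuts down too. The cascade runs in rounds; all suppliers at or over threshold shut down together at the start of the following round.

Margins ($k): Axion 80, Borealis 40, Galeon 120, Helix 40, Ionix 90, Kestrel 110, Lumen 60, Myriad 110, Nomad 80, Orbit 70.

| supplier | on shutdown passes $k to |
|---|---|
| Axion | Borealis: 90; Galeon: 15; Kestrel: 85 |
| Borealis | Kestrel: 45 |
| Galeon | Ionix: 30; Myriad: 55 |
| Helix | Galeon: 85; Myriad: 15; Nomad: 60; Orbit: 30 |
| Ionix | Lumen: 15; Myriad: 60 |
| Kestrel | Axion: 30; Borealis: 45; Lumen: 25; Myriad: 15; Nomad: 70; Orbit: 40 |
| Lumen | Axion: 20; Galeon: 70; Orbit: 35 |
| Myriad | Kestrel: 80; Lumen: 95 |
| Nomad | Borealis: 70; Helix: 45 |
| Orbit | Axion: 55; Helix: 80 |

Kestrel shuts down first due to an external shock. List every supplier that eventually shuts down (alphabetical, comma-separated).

Round 1 — Kestrel shuts down (initial).
  Axion: +30 → 30 < 80
  Borealis: +45 → 45 ≥ 40
  Lumen: +25 → 25 < 60
  Myriad: +15 → 15 < 110
  Nomad: +70 → 70 < 80
  Orbit: +40 → 40 < 70
Round 2 — Borealis shuts down.
No further shutdowns.

Borealis, Kestrel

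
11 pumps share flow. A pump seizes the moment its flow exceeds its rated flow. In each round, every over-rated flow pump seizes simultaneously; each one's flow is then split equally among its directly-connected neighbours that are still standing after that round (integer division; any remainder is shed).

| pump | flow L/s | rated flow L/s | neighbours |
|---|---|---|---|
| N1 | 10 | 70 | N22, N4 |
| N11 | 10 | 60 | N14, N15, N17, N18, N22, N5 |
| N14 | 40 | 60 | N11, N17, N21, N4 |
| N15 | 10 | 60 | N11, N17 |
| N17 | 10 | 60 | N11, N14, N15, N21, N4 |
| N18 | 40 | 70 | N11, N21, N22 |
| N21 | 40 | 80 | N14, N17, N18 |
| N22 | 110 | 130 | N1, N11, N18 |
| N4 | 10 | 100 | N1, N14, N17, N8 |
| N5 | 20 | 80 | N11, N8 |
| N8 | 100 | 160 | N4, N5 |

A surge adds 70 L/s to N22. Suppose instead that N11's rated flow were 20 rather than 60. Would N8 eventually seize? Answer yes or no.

yes

With N11's rated flow at 20:
Round 1 — N22 at 180 > 130. N22 seizes.
  N22 sheds 180 L/s to N1, N11, N18: 60 each.
    N1: 10+60 = 70 ≤ 70
    N11: 10+60 = 70 > 20
    N18: 40+60 = 100 > 70
Round 2 — N11, N18 seize.
  N11 sheds 70 L/s to N14, N15, N17, N5: 17 each (2 lost).
    N14: 40+17 = 57 ≤ 60
    N15: 10+17 = 27 ≤ 60
    N17: 10+17 = 27 ≤ 60
    N5: 20+17 = 37 ≤ 80
  N18 sheds 100 L/s to N21: 100 each.
    N21: 40+100 = 140 > 80
Round 3 — N21 seizes.
  N21 sheds 140 L/s to N14, N17: 70 each.
    N14: 57+70 = 127 > 60
    N17: 27+70 = 97 > 60
Round 4 — N14, N17 seize.
  N14 sheds 127 L/s to N4: 127 each.
    N4: 10+127 = 137 > 100
  N17 sheds 97 L/s to N15, N4: 48 each (1 lost).
    N15: 27+48 = 75 > 60
    N4: 137+48 = 185 > 100
Round 5 — N15, N4 seize.
  N15 sheds 75 L/s: no online neighbours, lost.
  N4 sheds 185 L/s to N1, N8: 92 each (1 lost).
    N1: 70+92 = 162 > 70
    N8: 100+92 = 192 > 160
Round 6 — N1, N8 seize.
  N1 sheds 162 L/s: no online neighbours, lost.
  N8 sheds 192 L/s to N5: 192 each.
    N5: 37+192 = 229 > 80
Round 7 — N5 seizes.
  N5 sheds 229 L/s: no online neighbours, lost.
No further seizures.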